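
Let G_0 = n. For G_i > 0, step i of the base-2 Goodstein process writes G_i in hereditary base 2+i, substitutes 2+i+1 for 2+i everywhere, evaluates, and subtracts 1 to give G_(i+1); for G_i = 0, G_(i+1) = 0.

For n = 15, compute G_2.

G_0=15  [base 2] 2^(2 + 1) + 2^2 + 2 + 1  →[2↦3]→  3^(3 + 1) + 3^3 + 3 + 1 = 112  −1 ⇒ G_1=111
G_1=111  [base 3] 3^(3 + 1) + 3^3 + 3  →[3↦4]→  4^(4 + 1) + 4^4 + 4 = 1284  −1 ⇒ G_2=1283
G_2=1283  [base 4] 4^(4 + 1) + 4^4 + 3  →[4↦5]→  5^(5 + 1) + 5^5 + 3 = 18753  −1 ⇒ G_3=18752

1283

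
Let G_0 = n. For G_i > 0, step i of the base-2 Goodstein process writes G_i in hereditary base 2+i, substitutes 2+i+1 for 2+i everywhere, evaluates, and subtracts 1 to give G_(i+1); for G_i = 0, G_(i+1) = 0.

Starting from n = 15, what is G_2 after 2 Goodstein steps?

15 —HB2→ 2^(2 + 1) + 2^2 + 2 + 1 —bump→ 3^(3 + 1) + 3^3 + 3 + 1 = 112 —(−1)→ 111
111 —HB3→ 3^(3 + 1) + 3^3 + 3 —bump→ 4^(4 + 1) + 4^4 + 4 = 1284 —(−1)→ 1283
1283 —HB4→ 4^(4 + 1) + 4^4 + 3 —bump→ 5^(5 + 1) + 5^5 + 3 = 18753 —(−1)→ 18752

1283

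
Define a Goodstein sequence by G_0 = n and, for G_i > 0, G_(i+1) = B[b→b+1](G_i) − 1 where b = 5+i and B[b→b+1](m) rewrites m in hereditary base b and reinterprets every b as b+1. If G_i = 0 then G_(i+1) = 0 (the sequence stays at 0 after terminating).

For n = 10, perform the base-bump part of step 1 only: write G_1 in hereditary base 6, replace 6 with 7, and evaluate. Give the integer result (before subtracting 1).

12

base 5: 10 = 2·5; at 6: 2·6 = 12; next = 11
base 6: 11 = 6 + 5; at 7: 7 + 5 = 12; next = 11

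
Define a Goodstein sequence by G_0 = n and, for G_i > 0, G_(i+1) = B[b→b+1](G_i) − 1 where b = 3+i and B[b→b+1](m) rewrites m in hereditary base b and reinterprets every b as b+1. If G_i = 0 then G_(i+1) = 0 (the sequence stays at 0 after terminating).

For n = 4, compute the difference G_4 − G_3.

-1

(0) 4|_3 = 3 + 1 ↦ 4 + 1|_4 = 5 ⇒ 4
(1) 4|_4 = 4 ↦ 5|_5 = 5 ⇒ 4
(2) 4|_5 = 4 ↦ 4|_6 = 4 ⇒ 3
(3) 3|_6 = 3 ↦ 3|_7 = 3 ⇒ 2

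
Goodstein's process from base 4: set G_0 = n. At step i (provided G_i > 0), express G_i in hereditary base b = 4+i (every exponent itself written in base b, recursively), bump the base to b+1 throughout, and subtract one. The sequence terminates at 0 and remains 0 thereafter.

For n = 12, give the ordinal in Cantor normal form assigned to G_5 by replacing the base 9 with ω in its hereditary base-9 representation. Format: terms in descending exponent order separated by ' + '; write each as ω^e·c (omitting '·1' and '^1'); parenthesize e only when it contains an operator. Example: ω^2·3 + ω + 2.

base 4: 12 = 3·4; at 5: 3·5 = 15; next = 14
base 5: 14 = 2·5 + 4; at 6: 2·6 + 4 = 16; next = 15
base 6: 15 = 2·6 + 3; at 7: 2·7 + 3 = 17; next = 16
base 7: 16 = 2·7 + 2; at 8: 2·8 + 2 = 18; next = 17
base 8: 17 = 2·8 + 1; at 9: 2·9 + 1 = 19; next = 18
base 9: 18 = 2·9; at 10: 2·10 = 20; next = 19

ω·2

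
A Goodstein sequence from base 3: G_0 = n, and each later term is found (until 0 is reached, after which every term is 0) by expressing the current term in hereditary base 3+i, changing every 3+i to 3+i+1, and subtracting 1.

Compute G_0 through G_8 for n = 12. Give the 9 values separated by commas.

12, 19, 27, 37, 49, 63, 69, 75, 81

step 0: 12 = 3^2 + 3; sub 4 for 3: 4^2 + 4; = 20; G_1 = 20−1 = 19
step 1: 19 = 4^2 + 3; sub 5 for 4: 5^2 + 3; = 28; G_2 = 28−1 = 27
step 2: 27 = 5^2 + 2; sub 6 for 5: 6^2 + 2; = 38; G_3 = 38−1 = 37
step 3: 37 = 6^2 + 1; sub 7 for 6: 7^2 + 1; = 50; G_4 = 50−1 = 49
step 4: 49 = 7^2; sub 8 for 7: 8^2; = 64; G_5 = 64−1 = 63
step 5: 63 = 7·8 + 7; sub 9 for 8: 7·9 + 7; = 70; G_6 = 70−1 = 69
step 6: 69 = 7·9 + 6; sub 10 for 9: 7·10 + 6; = 76; G_7 = 76−1 = 75
step 7: 75 = 7·10 + 5; sub 11 for 10: 7·11 + 5; = 82; G_8 = 82−1 = 81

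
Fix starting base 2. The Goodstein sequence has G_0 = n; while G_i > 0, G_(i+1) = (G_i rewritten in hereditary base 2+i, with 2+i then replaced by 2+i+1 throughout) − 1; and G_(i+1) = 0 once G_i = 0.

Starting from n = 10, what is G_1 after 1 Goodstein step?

i=0: 10 = 2^(2 + 1) + 2 (b=2); 2→3: 3^(3 + 1) + 3 = 84; 84−1 = 83
i=1: 83 = 3^(3 + 1) + 2 (b=3); 3→4: 4^(4 + 1) + 2 = 1026; 1026−1 = 1025

83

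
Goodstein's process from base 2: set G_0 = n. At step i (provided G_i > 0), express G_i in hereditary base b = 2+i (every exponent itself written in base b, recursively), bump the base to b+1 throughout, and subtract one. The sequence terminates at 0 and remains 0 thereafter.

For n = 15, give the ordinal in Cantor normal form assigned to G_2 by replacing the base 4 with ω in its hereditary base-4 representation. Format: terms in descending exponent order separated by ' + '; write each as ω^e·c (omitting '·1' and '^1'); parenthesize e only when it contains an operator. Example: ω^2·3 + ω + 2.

ω^(ω + 1) + ω^ω + 3

15 —HB2→ 2^(2 + 1) + 2^2 + 2 + 1 —bump→ 3^(3 + 1) + 3^3 + 3 + 1 = 112 —(−1)→ 111
111 —HB3→ 3^(3 + 1) + 3^3 + 3 —bump→ 4^(4 + 1) + 4^4 + 4 = 1284 —(−1)→ 1283
1283 —HB4→ 4^(4 + 1) + 4^4 + 3 —bump→ 5^(5 + 1) + 5^5 + 3 = 18753 —(−1)→ 18752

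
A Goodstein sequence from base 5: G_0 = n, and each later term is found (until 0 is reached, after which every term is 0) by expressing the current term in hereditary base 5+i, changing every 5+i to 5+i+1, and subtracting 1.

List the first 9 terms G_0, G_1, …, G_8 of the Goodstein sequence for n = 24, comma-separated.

24, 27, 30, 33, 36, 39, 41, 43, 45

(0) 24|_5 = 4·5 + 4 ↦ 4·6 + 4|_6 = 28 ⇒ 27
(1) 27|_6 = 4·6 + 3 ↦ 4·7 + 3|_7 = 31 ⇒ 30
(2) 30|_7 = 4·7 + 2 ↦ 4·8 + 2|_8 = 34 ⇒ 33
(3) 33|_8 = 4·8 + 1 ↦ 4·9 + 1|_9 = 37 ⇒ 36
(4) 36|_9 = 4·9 ↦ 4·10|_10 = 40 ⇒ 39
(5) 39|_10 = 3·10 + 9 ↦ 3·11 + 9|_11 = 42 ⇒ 41
(6) 41|_11 = 3·11 + 8 ↦ 3·12 + 8|_12 = 44 ⇒ 43
(7) 43|_12 = 3·12 + 7 ↦ 3·13 + 7|_13 = 46 ⇒ 45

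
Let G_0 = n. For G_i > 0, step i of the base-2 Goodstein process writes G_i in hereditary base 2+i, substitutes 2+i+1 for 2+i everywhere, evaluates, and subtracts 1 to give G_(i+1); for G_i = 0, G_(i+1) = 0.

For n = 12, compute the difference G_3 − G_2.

step 0: 12 = 2^(2 + 1) + 2^2; sub 3 for 2: 3^(3 + 1) + 3^3; = 108; G_1 = 108−1 = 107
step 1: 107 = 3^(3 + 1) + 2·3^2 + 2·3 + 2; sub 4 for 3: 4^(4 + 1) + 2·4^2 + 2·4 + 2; = 1066; G_2 = 1066−1 = 1065
step 2: 1065 = 4^(4 + 1) + 2·4^2 + 2·4 + 1; sub 5 for 4: 5^(5 + 1) + 2·5^2 + 2·5 + 1; = 15686; G_3 = 15686−1 = 15685

14620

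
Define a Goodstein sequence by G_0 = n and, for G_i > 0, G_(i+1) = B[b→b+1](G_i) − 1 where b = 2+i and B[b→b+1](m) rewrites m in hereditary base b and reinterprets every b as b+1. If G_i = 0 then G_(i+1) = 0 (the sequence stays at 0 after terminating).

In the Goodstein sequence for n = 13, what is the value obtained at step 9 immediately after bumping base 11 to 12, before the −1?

106993205384716

step 0: 13 = 2^(2 + 1) + 2^2 + 1; sub 3 for 2: 3^(3 + 1) + 3^3 + 1; = 109; G_1 = 109−1 = 108
step 1: 108 = 3^(3 + 1) + 3^3; sub 4 for 3: 4^(4 + 1) + 4^4; = 1280; G_2 = 1280−1 = 1279
step 2: 1279 = 4^(4 + 1) + 3·4^3 + 3·4^2 + 3·4 + 3; sub 5 for 4: 5^(5 + 1) + 3·5^3 + 3·5^2 + 3·5 + 3; = 16093; G_3 = 16093−1 = 16092
step 3: 16092 = 5^(5 + 1) + 3·5^3 + 3·5^2 + 3·5 + 2; sub 6 for 5: 6^(6 + 1) + 3·6^3 + 3·6^2 + 3·6 + 2; = 280712; G_4 = 280712−1 = 280711
step 4: 280711 = 6^(6 + 1) + 3·6^3 + 3·6^2 + 3·6 + 1; sub 7 for 6: 7^(7 + 1) + 3·7^3 + 3·7^2 + 3·7 + 1; = 5765999; G_5 = 5765999−1 = 5765998
step 5: 5765998 = 7^(7 + 1) + 3·7^3 + 3·7^2 + 3·7; sub 8 for 7: 8^(8 + 1) + 3·8^3 + 3·8^2 + 3·8; = 134219480; G_6 = 134219480−1 = 134219479
step 6: 134219479 = 8^(8 + 1) + 3·8^3 + 3·8^2 + 2·8 + 7; sub 9 for 8: 9^(9 + 1) + 3·9^3 + 3·9^2 + 2·9 + 7; = 3486786856; G_7 = 3486786856−1 = 3486786855
step 7: 3486786855 = 9^(9 + 1) + 3·9^3 + 3·9^2 + 2·9 + 6; sub 10 for 9: 10^(10 + 1) + 3·10^3 + 3·10^2 + 2·10 + 6; = 100000003326; G_8 = 100000003326−1 = 100000003325
step 8: 100000003325 = 10^(10 + 1) + 3·10^3 + 3·10^2 + 2·10 + 5; sub 11 for 10: 11^(11 + 1) + 3·11^3 + 3·11^2 + 2·11 + 5; = 3138428381104; G_9 = 3138428381104−1 = 3138428381103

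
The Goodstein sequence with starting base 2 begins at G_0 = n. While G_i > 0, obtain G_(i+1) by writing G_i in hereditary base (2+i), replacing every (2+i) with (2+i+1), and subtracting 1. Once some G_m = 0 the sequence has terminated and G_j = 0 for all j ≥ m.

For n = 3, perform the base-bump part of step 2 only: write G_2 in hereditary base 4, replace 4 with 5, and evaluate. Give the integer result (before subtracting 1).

3

(0) 3|_2 = 2 + 1 ↦ 3 + 1|_3 = 4 ⇒ 3
(1) 3|_3 = 3 ↦ 4|_4 = 4 ⇒ 3
(2) 3|_4 = 3 ↦ 3|_5 = 3 ⇒ 2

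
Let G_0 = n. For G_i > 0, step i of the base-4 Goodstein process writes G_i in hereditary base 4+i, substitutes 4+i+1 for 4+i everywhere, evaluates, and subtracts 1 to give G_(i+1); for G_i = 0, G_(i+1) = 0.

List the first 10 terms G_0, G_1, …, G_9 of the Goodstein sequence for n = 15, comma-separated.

15 —HB4→ 3·4 + 3 —bump→ 3·5 + 3 = 18 —(−1)→ 17
17 —HB5→ 3·5 + 2 —bump→ 3·6 + 2 = 20 —(−1)→ 19
19 —HB6→ 3·6 + 1 —bump→ 3·7 + 1 = 22 —(−1)→ 21
21 —HB7→ 3·7 —bump→ 3·8 = 24 —(−1)→ 23
23 —HB8→ 2·8 + 7 —bump→ 2·9 + 7 = 25 —(−1)→ 24
24 —HB9→ 2·9 + 6 —bump→ 2·10 + 6 = 26 —(−1)→ 25
25 —HB10→ 2·10 + 5 —bump→ 2·11 + 5 = 27 —(−1)→ 26
26 —HB11→ 2·11 + 4 —bump→ 2·12 + 4 = 28 —(−1)→ 27
27 —HB12→ 2·12 + 3 —bump→ 2·13 + 3 = 29 —(−1)→ 28

15, 17, 19, 21, 23, 24, 25, 26, 27, 28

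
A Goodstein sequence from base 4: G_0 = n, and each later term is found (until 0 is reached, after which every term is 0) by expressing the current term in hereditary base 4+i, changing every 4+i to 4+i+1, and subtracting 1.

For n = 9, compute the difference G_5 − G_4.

0

[0] 9 ≡ 2·4 + 1 (base 4). Lift 5: 11. −1: 10.
[1] 10 ≡ 2·5 (base 5). Lift 6: 12. −1: 11.
[2] 11 ≡ 6 + 5 (base 6). Lift 7: 12. −1: 11.
[3] 11 ≡ 7 + 4 (base 7). Lift 8: 12. −1: 11.
[4] 11 ≡ 8 + 3 (base 8). Lift 9: 12. −1: 11.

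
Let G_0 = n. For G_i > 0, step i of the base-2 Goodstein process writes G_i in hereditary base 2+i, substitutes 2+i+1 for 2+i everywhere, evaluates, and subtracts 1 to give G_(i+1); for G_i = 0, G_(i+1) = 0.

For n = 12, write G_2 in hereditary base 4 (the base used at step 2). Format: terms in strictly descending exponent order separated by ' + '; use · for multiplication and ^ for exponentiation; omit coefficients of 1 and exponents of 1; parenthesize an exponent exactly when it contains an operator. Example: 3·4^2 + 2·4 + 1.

4^(4 + 1) + 2·4^2 + 2·4 + 1

G_0 = 12. HB_2(12) = 2^(2 + 1) + 2^2. Bump = 108. G_1 = 107.
G_1 = 107. HB_3(107) = 3^(3 + 1) + 2·3^2 + 2·3 + 2. Bump = 1066. G_2 = 1065.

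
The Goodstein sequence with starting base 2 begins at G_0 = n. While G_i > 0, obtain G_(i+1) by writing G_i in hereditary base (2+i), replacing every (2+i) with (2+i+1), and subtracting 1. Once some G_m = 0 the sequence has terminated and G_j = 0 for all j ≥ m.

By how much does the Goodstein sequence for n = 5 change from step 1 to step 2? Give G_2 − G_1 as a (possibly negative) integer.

228

base 2: 5 = 2^2 + 1; at 3: 3^3 + 1 = 28; next = 27
base 3: 27 = 3^3; at 4: 4^4 = 256; next = 255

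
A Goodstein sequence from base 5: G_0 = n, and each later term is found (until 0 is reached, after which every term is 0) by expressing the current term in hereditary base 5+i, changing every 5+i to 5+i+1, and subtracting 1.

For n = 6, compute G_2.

6

G_0=6  [base 5] 5 + 1  →[5↦6]→  6 + 1 = 7  −1 ⇒ G_1=6
G_1=6  [base 6] 6  →[6↦7]→  7 = 7  −1 ⇒ G_2=6
G_2=6  [base 7] 6  →[7↦8]→  6 = 6  −1 ⇒ G_3=5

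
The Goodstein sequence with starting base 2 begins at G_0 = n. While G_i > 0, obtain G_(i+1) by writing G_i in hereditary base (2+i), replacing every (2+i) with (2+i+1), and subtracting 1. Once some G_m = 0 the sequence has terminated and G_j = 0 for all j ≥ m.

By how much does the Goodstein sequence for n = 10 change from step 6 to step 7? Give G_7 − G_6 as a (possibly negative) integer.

G_0=10  [base 2] 2^(2 + 1) + 2  →[2↦3]→  3^(3 + 1) + 3 = 84  −1 ⇒ G_1=83
G_1=83  [base 3] 3^(3 + 1) + 2  →[3↦4]→  4^(4 + 1) + 2 = 1026  −1 ⇒ G_2=1025
G_2=1025  [base 4] 4^(4 + 1) + 1  →[4↦5]→  5^(5 + 1) + 1 = 15626  −1 ⇒ G_3=15625
G_3=15625  [base 5] 5^(5 + 1)  →[5↦6]→  6^(6 + 1) = 279936  −1 ⇒ G_4=279935
G_4=279935  [base 6] 5·6^6 + 5·6^5 + 5·6^4 + 5·6^3 + 5·6^2 + 5·6 + 5  →[6↦7]→  5·7^7 + 5·7^5 + 5·7^4 + 5·7^3 + 5·7^2 + 5·7 + 5 = 4215755  −1 ⇒ G_5=4215754
G_5=4215754  [base 7] 5·7^7 + 5·7^5 + 5·7^4 + 5·7^3 + 5·7^2 + 5·7 + 4  →[7↦8]→  5·8^8 + 5·8^5 + 5·8^4 + 5·8^3 + 5·8^2 + 5·8 + 4 = 84073324  −1 ⇒ G_6=84073323
G_6=84073323  [base 8] 5·8^8 + 5·8^5 + 5·8^4 + 5·8^3 + 5·8^2 + 5·8 + 3  →[8↦9]→  5·9^9 + 5·9^5 + 5·9^4 + 5·9^3 + 5·9^2 + 5·9 + 3 = 1937434593  −1 ⇒ G_7=1937434592

1853361269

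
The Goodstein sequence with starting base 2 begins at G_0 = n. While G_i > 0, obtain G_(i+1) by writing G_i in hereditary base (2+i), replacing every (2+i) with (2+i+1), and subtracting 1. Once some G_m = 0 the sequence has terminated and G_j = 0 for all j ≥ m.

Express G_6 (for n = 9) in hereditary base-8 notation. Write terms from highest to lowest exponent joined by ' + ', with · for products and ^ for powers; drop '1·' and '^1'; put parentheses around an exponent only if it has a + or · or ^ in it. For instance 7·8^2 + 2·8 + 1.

3·8^8 + 3·8^3 + 3·8^2 + 2·8 + 7

base 2: 9 = 2^(2 + 1) + 1; at 3: 3^(3 + 1) + 1 = 82; next = 81
base 3: 81 = 3^(3 + 1); at 4: 4^(4 + 1) = 1024; next = 1023
base 4: 1023 = 3·4^4 + 3·4^3 + 3·4^2 + 3·4 + 3; at 5: 3·5^5 + 3·5^3 + 3·5^2 + 3·5 + 3 = 9843; next = 9842
base 5: 9842 = 3·5^5 + 3·5^3 + 3·5^2 + 3·5 + 2; at 6: 3·6^6 + 3·6^3 + 3·6^2 + 3·6 + 2 = 140744; next = 140743
base 6: 140743 = 3·6^6 + 3·6^3 + 3·6^2 + 3·6 + 1; at 7: 3·7^7 + 3·7^3 + 3·7^2 + 3·7 + 1 = 2471827; next = 2471826
base 7: 2471826 = 3·7^7 + 3·7^3 + 3·7^2 + 3·7; at 8: 3·8^8 + 3·8^3 + 3·8^2 + 3·8 = 50333400; next = 50333399
base 8: 50333399 = 3·8^8 + 3·8^3 + 3·8^2 + 2·8 + 7; at 9: 3·9^9 + 3·9^3 + 3·9^2 + 2·9 + 7 = 1162263922; next = 1162263921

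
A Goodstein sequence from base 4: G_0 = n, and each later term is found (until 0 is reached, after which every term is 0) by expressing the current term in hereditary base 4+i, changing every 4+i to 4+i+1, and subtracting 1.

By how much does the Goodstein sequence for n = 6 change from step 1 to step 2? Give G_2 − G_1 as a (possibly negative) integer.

0

G_0=6  [base 4] 4 + 2  →[4↦5]→  5 + 2 = 7  −1 ⇒ G_1=6
G_1=6  [base 5] 5 + 1  →[5↦6]→  6 + 1 = 7  −1 ⇒ G_2=6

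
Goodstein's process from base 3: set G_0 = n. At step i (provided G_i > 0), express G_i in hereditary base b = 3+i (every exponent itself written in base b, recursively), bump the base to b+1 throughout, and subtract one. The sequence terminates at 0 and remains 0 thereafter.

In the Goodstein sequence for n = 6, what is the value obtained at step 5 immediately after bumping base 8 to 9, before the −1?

7

step 0: 6 = 2·3; sub 4 for 3: 2·4; = 8; G_1 = 8−1 = 7
step 1: 7 = 4 + 3; sub 5 for 4: 5 + 3; = 8; G_2 = 8−1 = 7
step 2: 7 = 5 + 2; sub 6 for 5: 6 + 2; = 8; G_3 = 8−1 = 7
step 3: 7 = 6 + 1; sub 7 for 6: 7 + 1; = 8; G_4 = 8−1 = 7
step 4: 7 = 7; sub 8 for 7: 8; = 8; G_5 = 8−1 = 7
step 5: 7 = 7; sub 9 for 8: 7; = 7; G_6 = 7−1 = 6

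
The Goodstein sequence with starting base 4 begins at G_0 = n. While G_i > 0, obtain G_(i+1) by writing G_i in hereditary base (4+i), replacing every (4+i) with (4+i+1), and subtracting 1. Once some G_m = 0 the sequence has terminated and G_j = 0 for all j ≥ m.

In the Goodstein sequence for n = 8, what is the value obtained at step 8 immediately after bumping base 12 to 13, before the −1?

7

G_0=8  [base 4] 2·4  →[4↦5]→  2·5 = 10  −1 ⇒ G_1=9
G_1=9  [base 5] 5 + 4  →[5↦6]→  6 + 4 = 10  −1 ⇒ G_2=9
G_2=9  [base 6] 6 + 3  →[6↦7]→  7 + 3 = 10  −1 ⇒ G_3=9
G_3=9  [base 7] 7 + 2  →[7↦8]→  8 + 2 = 10  −1 ⇒ G_4=9
G_4=9  [base 8] 8 + 1  →[8↦9]→  9 + 1 = 10  −1 ⇒ G_5=9
G_5=9  [base 9] 9  →[9↦10]→  10 = 10  −1 ⇒ G_6=9
G_6=9  [base 10] 9  →[10↦11]→  9 = 9  −1 ⇒ G_7=8
G_7=8  [base 11] 8  →[11↦12]→  8 = 8  −1 ⇒ G_8=7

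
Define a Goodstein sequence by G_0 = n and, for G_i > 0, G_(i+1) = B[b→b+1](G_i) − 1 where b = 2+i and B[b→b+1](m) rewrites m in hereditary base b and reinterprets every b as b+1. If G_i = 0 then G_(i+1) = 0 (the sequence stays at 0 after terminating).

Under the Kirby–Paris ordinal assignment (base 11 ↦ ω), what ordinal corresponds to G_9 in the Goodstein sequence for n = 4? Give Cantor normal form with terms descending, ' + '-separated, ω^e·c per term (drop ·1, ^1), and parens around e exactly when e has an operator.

i=0: 4 = 2^2 (b=2); 2→3: 3^3 = 27; 27−1 = 26
i=1: 26 = 2·3^2 + 2·3 + 2 (b=3); 3→4: 2·4^2 + 2·4 + 2 = 42; 42−1 = 41
i=2: 41 = 2·4^2 + 2·4 + 1 (b=4); 4→5: 2·5^2 + 2·5 + 1 = 61; 61−1 = 60
i=3: 60 = 2·5^2 + 2·5 (b=5); 5→6: 2·6^2 + 2·6 = 84; 84−1 = 83
i=4: 83 = 2·6^2 + 6 + 5 (b=6); 6→7: 2·7^2 + 7 + 5 = 110; 110−1 = 109
i=5: 109 = 2·7^2 + 7 + 4 (b=7); 7→8: 2·8^2 + 8 + 4 = 140; 140−1 = 139
i=6: 139 = 2·8^2 + 8 + 3 (b=8); 8→9: 2·9^2 + 9 + 3 = 174; 174−1 = 173
i=7: 173 = 2·9^2 + 9 + 2 (b=9); 9→10: 2·10^2 + 10 + 2 = 212; 212−1 = 211
i=8: 211 = 2·10^2 + 10 + 1 (b=10); 10→11: 2·11^2 + 11 + 1 = 254; 254−1 = 253

ω^2·2 + ω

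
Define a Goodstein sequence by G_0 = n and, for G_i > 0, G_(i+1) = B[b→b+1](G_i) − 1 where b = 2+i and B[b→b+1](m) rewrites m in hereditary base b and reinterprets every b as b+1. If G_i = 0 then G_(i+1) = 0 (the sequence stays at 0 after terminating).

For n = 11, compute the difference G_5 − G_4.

5484864

base 2: 11 = 2^(2 + 1) + 2 + 1; at 3: 3^(3 + 1) + 3 + 1 = 85; next = 84
base 3: 84 = 3^(3 + 1) + 3; at 4: 4^(4 + 1) + 4 = 1028; next = 1027
base 4: 1027 = 4^(4 + 1) + 3; at 5: 5^(5 + 1) + 3 = 15628; next = 15627
base 5: 15627 = 5^(5 + 1) + 2; at 6: 6^(6 + 1) + 2 = 279938; next = 279937
base 6: 279937 = 6^(6 + 1) + 1; at 7: 7^(7 + 1) + 1 = 5764802; next = 5764801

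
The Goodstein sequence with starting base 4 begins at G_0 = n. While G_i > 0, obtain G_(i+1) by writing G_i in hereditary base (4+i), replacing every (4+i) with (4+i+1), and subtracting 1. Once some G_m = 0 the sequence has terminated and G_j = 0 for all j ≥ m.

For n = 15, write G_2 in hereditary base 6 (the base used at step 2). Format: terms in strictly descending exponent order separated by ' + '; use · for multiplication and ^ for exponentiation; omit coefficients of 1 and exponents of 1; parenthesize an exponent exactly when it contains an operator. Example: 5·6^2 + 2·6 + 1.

3·6 + 1

G_0 = 15. HB_4(15) = 3·4 + 3. Bump = 18. G_1 = 17.
G_1 = 17. HB_5(17) = 3·5 + 2. Bump = 20. G_2 = 19.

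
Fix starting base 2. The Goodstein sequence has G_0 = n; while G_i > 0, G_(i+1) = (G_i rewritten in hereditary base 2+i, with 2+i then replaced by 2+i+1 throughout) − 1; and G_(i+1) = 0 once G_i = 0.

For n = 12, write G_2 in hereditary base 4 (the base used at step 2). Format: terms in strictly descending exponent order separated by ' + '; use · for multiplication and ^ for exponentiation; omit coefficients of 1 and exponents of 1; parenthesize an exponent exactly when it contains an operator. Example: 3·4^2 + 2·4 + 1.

4^(4 + 1) + 2·4^2 + 2·4 + 1

step 0: 12 = 2^(2 + 1) + 2^2; sub 3 for 2: 3^(3 + 1) + 3^3; = 108; G_1 = 108−1 = 107
step 1: 107 = 3^(3 + 1) + 2·3^2 + 2·3 + 2; sub 4 for 3: 4^(4 + 1) + 2·4^2 + 2·4 + 2; = 1066; G_2 = 1066−1 = 1065
step 2: 1065 = 4^(4 + 1) + 2·4^2 + 2·4 + 1; sub 5 for 4: 5^(5 + 1) + 2·5^2 + 2·5 + 1; = 15686; G_3 = 15686−1 = 15685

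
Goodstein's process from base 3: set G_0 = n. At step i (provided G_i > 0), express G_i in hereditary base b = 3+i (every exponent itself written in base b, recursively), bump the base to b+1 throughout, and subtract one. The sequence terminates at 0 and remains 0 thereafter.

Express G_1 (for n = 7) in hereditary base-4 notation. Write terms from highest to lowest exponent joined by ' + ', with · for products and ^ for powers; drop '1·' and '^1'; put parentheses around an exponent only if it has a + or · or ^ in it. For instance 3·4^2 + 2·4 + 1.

2·4

G_0=7  [base 3] 2·3 + 1  →[3↦4]→  2·4 + 1 = 9  −1 ⇒ G_1=8
G_1=8  [base 4] 2·4  →[4↦5]→  2·5 = 10  −1 ⇒ G_2=9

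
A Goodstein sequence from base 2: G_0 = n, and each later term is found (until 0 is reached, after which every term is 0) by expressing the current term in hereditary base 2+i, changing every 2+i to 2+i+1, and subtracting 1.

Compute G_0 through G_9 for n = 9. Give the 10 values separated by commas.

(0) 9|_2 = 2^(2 + 1) + 1 ↦ 3^(3 + 1) + 1|_3 = 82 ⇒ 81
(1) 81|_3 = 3^(3 + 1) ↦ 4^(4 + 1)|_4 = 1024 ⇒ 1023
(2) 1023|_4 = 3·4^4 + 3·4^3 + 3·4^2 + 3·4 + 3 ↦ 3·5^5 + 3·5^3 + 3·5^2 + 3·5 + 3|_5 = 9843 ⇒ 9842
(3) 9842|_5 = 3·5^5 + 3·5^3 + 3·5^2 + 3·5 + 2 ↦ 3·6^6 + 3·6^3 + 3·6^2 + 3·6 + 2|_6 = 140744 ⇒ 140743
(4) 140743|_6 = 3·6^6 + 3·6^3 + 3·6^2 + 3·6 + 1 ↦ 3·7^7 + 3·7^3 + 3·7^2 + 3·7 + 1|_7 = 2471827 ⇒ 2471826
(5) 2471826|_7 = 3·7^7 + 3·7^3 + 3·7^2 + 3·7 ↦ 3·8^8 + 3·8^3 + 3·8^2 + 3·8|_8 = 50333400 ⇒ 50333399
(6) 50333399|_8 = 3·8^8 + 3·8^3 + 3·8^2 + 2·8 + 7 ↦ 3·9^9 + 3·9^3 + 3·9^2 + 2·9 + 7|_9 = 1162263922 ⇒ 1162263921
(7) 1162263921|_9 = 3·9^9 + 3·9^3 + 3·9^2 + 2·9 + 6 ↦ 3·10^10 + 3·10^3 + 3·10^2 + 2·10 + 6|_10 = 30000003326 ⇒ 30000003325
(8) 30000003325|_10 = 3·10^10 + 3·10^3 + 3·10^2 + 2·10 + 5 ↦ 3·11^11 + 3·11^3 + 3·11^2 + 2·11 + 5|_11 = 855935016216 ⇒ 855935016215

9, 81, 1023, 9842, 140743, 2471826, 50333399, 1162263921, 30000003325, 855935016215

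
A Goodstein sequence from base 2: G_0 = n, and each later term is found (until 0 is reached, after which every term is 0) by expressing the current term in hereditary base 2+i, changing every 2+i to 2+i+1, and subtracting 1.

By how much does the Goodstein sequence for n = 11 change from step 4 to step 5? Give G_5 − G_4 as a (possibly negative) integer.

i=0: 11 = 2^(2 + 1) + 2 + 1 (b=2); 2→3: 3^(3 + 1) + 3 + 1 = 85; 85−1 = 84
i=1: 84 = 3^(3 + 1) + 3 (b=3); 3→4: 4^(4 + 1) + 4 = 1028; 1028−1 = 1027
i=2: 1027 = 4^(4 + 1) + 3 (b=4); 4→5: 5^(5 + 1) + 3 = 15628; 15628−1 = 15627
i=3: 15627 = 5^(5 + 1) + 2 (b=5); 5→6: 6^(6 + 1) + 2 = 279938; 279938−1 = 279937
i=4: 279937 = 6^(6 + 1) + 1 (b=6); 6→7: 7^(7 + 1) + 1 = 5764802; 5764802−1 = 5764801

5484864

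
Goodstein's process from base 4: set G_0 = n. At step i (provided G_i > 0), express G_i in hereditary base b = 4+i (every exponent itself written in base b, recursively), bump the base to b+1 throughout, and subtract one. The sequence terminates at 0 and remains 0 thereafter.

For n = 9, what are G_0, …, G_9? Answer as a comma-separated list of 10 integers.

i=0: 9 = 2·4 + 1 (b=4); 4→5: 2·5 + 1 = 11; 11−1 = 10
i=1: 10 = 2·5 (b=5); 5→6: 2·6 = 12; 12−1 = 11
i=2: 11 = 6 + 5 (b=6); 6→7: 7 + 5 = 12; 12−1 = 11
i=3: 11 = 7 + 4 (b=7); 7→8: 8 + 4 = 12; 12−1 = 11
i=4: 11 = 8 + 3 (b=8); 8→9: 9 + 3 = 12; 12−1 = 11
i=5: 11 = 9 + 2 (b=9); 9→10: 10 + 2 = 12; 12−1 = 11
i=6: 11 = 10 + 1 (b=10); 10→11: 11 + 1 = 12; 12−1 = 11
i=7: 11 = 11 (b=11); 11→12: 12 = 12; 12−1 = 11
i=8: 11 = 11 (b=12); 12→13: 11 = 11; 11−1 = 10

9, 10, 11, 11, 11, 11, 11, 11, 11, 10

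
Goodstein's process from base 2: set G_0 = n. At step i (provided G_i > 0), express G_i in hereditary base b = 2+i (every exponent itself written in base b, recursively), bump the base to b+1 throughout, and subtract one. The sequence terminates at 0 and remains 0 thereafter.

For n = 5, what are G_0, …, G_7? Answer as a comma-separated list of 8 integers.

5, 27, 255, 467, 775, 1197, 1751, 2454

[0] 5 ≡ 2^2 + 1 (base 2). Lift 3: 28. −1: 27.
[1] 27 ≡ 3^3 (base 3). Lift 4: 256. −1: 255.
[2] 255 ≡ 3·4^3 + 3·4^2 + 3·4 + 3 (base 4). Lift 5: 468. −1: 467.
[3] 467 ≡ 3·5^3 + 3·5^2 + 3·5 + 2 (base 5). Lift 6: 776. −1: 775.
[4] 775 ≡ 3·6^3 + 3·6^2 + 3·6 + 1 (base 6). Lift 7: 1198. −1: 1197.
[5] 1197 ≡ 3·7^3 + 3·7^2 + 3·7 (base 7). Lift 8: 1752. −1: 1751.
[6] 1751 ≡ 3·8^3 + 3·8^2 + 2·8 + 7 (base 8). Lift 9: 2455. −1: 2454.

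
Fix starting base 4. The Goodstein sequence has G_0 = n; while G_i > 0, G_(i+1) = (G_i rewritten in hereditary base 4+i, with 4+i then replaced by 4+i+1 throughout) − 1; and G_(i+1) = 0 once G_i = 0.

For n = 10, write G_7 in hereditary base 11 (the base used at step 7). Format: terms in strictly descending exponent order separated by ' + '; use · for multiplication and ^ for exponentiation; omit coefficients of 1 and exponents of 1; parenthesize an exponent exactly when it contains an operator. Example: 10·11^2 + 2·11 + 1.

11 + 2

G_0=10  [base 4] 2·4 + 2  →[4↦5]→  2·5 + 2 = 12  −1 ⇒ G_1=11
G_1=11  [base 5] 2·5 + 1  →[5↦6]→  2·6 + 1 = 13  −1 ⇒ G_2=12
G_2=12  [base 6] 2·6  →[6↦7]→  2·7 = 14  −1 ⇒ G_3=13
G_3=13  [base 7] 7 + 6  →[7↦8]→  8 + 6 = 14  −1 ⇒ G_4=13
G_4=13  [base 8] 8 + 5  →[8↦9]→  9 + 5 = 14  −1 ⇒ G_5=13
G_5=13  [base 9] 9 + 4  →[9↦10]→  10 + 4 = 14  −1 ⇒ G_6=13
G_6=13  [base 10] 10 + 3  →[10↦11]→  11 + 3 = 14  −1 ⇒ G_7=13
G_7=13  [base 11] 11 + 2  →[11↦12]→  12 + 2 = 14  −1 ⇒ G_8=13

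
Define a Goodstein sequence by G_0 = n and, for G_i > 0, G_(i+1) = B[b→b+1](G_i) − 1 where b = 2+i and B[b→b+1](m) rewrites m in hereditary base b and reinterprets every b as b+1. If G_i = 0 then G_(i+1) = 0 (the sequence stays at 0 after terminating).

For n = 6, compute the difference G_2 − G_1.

G_0 = 6. HB_2(6) = 2^2 + 2. Bump = 30. G_1 = 29.
G_1 = 29. HB_3(29) = 3^3 + 2. Bump = 258. G_2 = 257.

228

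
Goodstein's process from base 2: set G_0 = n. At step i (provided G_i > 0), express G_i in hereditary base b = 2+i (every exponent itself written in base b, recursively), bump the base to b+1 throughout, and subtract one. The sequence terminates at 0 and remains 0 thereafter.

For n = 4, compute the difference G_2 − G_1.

step 0: 4 = 2^2; sub 3 for 2: 3^3; = 27; G_1 = 27−1 = 26
step 1: 26 = 2·3^2 + 2·3 + 2; sub 4 for 3: 2·4^2 + 2·4 + 2; = 42; G_2 = 42−1 = 41

15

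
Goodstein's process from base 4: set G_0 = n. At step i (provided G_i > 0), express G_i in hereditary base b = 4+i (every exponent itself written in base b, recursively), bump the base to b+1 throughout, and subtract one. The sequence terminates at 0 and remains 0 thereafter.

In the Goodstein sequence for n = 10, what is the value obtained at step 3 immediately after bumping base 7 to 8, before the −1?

14

step 0: 10 = 2·4 + 2; sub 5 for 4: 2·5 + 2; = 12; G_1 = 12−1 = 11
step 1: 11 = 2·5 + 1; sub 6 for 5: 2·6 + 1; = 13; G_2 = 13−1 = 12
step 2: 12 = 2·6; sub 7 for 6: 2·7; = 14; G_3 = 14−1 = 13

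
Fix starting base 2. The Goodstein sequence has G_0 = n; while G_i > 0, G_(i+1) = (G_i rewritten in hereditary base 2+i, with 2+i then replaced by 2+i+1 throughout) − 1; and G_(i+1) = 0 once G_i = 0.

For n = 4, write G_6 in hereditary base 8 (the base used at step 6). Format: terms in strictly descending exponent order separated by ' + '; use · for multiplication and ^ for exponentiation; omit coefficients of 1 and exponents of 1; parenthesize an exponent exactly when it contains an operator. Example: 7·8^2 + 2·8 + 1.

2·8^2 + 8 + 3

(0) 4|_2 = 2^2 ↦ 3^3|_3 = 27 ⇒ 26
(1) 26|_3 = 2·3^2 + 2·3 + 2 ↦ 2·4^2 + 2·4 + 2|_4 = 42 ⇒ 41
(2) 41|_4 = 2·4^2 + 2·4 + 1 ↦ 2·5^2 + 2·5 + 1|_5 = 61 ⇒ 60
(3) 60|_5 = 2·5^2 + 2·5 ↦ 2·6^2 + 2·6|_6 = 84 ⇒ 83
(4) 83|_6 = 2·6^2 + 6 + 5 ↦ 2·7^2 + 7 + 5|_7 = 110 ⇒ 109
(5) 109|_7 = 2·7^2 + 7 + 4 ↦ 2·8^2 + 8 + 4|_8 = 140 ⇒ 139
(6) 139|_8 = 2·8^2 + 8 + 3 ↦ 2·9^2 + 9 + 3|_9 = 174 ⇒ 173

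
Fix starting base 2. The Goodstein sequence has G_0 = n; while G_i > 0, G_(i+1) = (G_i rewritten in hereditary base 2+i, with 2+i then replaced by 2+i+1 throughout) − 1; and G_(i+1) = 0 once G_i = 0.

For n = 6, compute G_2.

257

base 2: 6 = 2^2 + 2; at 3: 3^3 + 3 = 30; next = 29
base 3: 29 = 3^3 + 2; at 4: 4^4 + 2 = 258; next = 257
base 4: 257 = 4^4 + 1; at 5: 5^5 + 1 = 3126; next = 3125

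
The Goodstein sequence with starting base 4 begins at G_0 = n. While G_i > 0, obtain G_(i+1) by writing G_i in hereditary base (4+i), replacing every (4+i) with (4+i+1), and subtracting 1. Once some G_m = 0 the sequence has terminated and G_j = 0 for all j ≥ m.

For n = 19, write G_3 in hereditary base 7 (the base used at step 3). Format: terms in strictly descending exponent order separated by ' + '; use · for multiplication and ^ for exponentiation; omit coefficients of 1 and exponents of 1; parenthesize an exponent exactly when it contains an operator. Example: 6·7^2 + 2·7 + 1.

G_0 = 19. HB_4(19) = 4^2 + 3. Bump = 28. G_1 = 27.
G_1 = 27. HB_5(27) = 5^2 + 2. Bump = 38. G_2 = 37.
G_2 = 37. HB_6(37) = 6^2 + 1. Bump = 50. G_3 = 49.
G_3 = 49. HB_7(49) = 7^2. Bump = 64. G_4 = 63.

7^2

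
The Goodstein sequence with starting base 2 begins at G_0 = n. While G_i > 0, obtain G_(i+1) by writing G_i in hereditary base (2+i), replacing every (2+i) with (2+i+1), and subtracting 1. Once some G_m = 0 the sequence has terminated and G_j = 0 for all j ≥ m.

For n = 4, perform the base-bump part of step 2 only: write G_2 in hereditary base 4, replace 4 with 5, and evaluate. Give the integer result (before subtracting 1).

61

(0) 4|_2 = 2^2 ↦ 3^3|_3 = 27 ⇒ 26
(1) 26|_3 = 2·3^2 + 2·3 + 2 ↦ 2·4^2 + 2·4 + 2|_4 = 42 ⇒ 41
(2) 41|_4 = 2·4^2 + 2·4 + 1 ↦ 2·5^2 + 2·5 + 1|_5 = 61 ⇒ 60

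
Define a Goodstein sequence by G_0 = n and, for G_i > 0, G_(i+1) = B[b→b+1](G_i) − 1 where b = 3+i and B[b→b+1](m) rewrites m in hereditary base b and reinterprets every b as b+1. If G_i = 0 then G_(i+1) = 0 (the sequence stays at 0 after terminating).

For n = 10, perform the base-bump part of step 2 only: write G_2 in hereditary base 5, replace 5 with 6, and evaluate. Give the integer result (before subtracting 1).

28

[0] 10 ≡ 3^2 + 1 (base 3). Lift 4: 17. −1: 16.
[1] 16 ≡ 4^2 (base 4). Lift 5: 25. −1: 24.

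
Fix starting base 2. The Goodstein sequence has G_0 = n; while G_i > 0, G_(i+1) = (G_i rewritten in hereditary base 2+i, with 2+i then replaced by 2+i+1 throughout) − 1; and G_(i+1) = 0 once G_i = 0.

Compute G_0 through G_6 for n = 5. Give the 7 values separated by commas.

G_0=5  [base 2] 2^2 + 1  →[2↦3]→  3^3 + 1 = 28  −1 ⇒ G_1=27
G_1=27  [base 3] 3^3  →[3↦4]→  4^4 = 256  −1 ⇒ G_2=255
G_2=255  [base 4] 3·4^3 + 3·4^2 + 3·4 + 3  →[4↦5]→  3·5^3 + 3·5^2 + 3·5 + 3 = 468  −1 ⇒ G_3=467
G_3=467  [base 5] 3·5^3 + 3·5^2 + 3·5 + 2  →[5↦6]→  3·6^3 + 3·6^2 + 3·6 + 2 = 776  −1 ⇒ G_4=775
G_4=775  [base 6] 3·6^3 + 3·6^2 + 3·6 + 1  →[6↦7]→  3·7^3 + 3·7^2 + 3·7 + 1 = 1198  −1 ⇒ G_5=1197
G_5=1197  [base 7] 3·7^3 + 3·7^2 + 3·7  →[7↦8]→  3·8^3 + 3·8^2 + 3·8 = 1752  −1 ⇒ G_6=1751

5, 27, 255, 467, 775, 1197, 1751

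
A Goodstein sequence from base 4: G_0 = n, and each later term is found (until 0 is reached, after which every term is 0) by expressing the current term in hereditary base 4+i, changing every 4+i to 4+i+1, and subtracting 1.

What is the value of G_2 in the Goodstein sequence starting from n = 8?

8 —HB4→ 2·4 —bump→ 2·5 = 10 —(−1)→ 9
9 —HB5→ 5 + 4 —bump→ 6 + 4 = 10 —(−1)→ 9
9 —HB6→ 6 + 3 —bump→ 7 + 3 = 10 —(−1)→ 9

9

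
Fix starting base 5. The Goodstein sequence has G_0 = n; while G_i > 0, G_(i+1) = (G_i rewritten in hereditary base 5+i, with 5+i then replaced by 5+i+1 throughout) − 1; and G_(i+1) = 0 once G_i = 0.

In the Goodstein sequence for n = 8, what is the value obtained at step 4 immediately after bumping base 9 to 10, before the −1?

8

i=0: 8 = 5 + 3 (b=5); 5→6: 6 + 3 = 9; 9−1 = 8
i=1: 8 = 6 + 2 (b=6); 6→7: 7 + 2 = 9; 9−1 = 8
i=2: 8 = 7 + 1 (b=7); 7→8: 8 + 1 = 9; 9−1 = 8
i=3: 8 = 8 (b=8); 8→9: 9 = 9; 9−1 = 8
i=4: 8 = 8 (b=9); 9→10: 8 = 8; 8−1 = 7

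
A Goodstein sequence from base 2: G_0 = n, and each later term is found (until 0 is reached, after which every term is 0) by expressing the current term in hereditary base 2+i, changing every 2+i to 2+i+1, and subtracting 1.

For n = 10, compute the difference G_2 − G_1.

step 0: 10 = 2^(2 + 1) + 2; sub 3 for 2: 3^(3 + 1) + 3; = 84; G_1 = 84−1 = 83
step 1: 83 = 3^(3 + 1) + 2; sub 4 for 3: 4^(4 + 1) + 2; = 1026; G_2 = 1026−1 = 1025

942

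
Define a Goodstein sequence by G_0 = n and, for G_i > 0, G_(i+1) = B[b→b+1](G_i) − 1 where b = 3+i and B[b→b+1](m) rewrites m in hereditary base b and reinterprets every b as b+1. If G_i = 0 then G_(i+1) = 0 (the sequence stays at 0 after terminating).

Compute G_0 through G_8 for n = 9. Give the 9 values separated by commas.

9, 15, 17, 19, 21, 23, 24, 25, 26

[0] 9 ≡ 3^2 (base 3). Lift 4: 16. −1: 15.
[1] 15 ≡ 3·4 + 3 (base 4). Lift 5: 18. −1: 17.
[2] 17 ≡ 3·5 + 2 (base 5). Lift 6: 20. −1: 19.
[3] 19 ≡ 3·6 + 1 (base 6). Lift 7: 22. −1: 21.
[4] 21 ≡ 3·7 (base 7). Lift 8: 24. −1: 23.
[5] 23 ≡ 2·8 + 7 (base 8). Lift 9: 25. −1: 24.
[6] 24 ≡ 2·9 + 6 (base 9). Lift 10: 26. −1: 25.
[7] 25 ≡ 2·10 + 5 (base 10). Lift 11: 27. −1: 26.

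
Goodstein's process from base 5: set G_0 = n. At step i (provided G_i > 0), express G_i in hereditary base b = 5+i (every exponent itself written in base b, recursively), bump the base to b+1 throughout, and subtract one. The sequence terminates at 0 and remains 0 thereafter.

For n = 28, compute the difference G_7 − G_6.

7

base 5: 28 = 5^2 + 3; at 6: 6^2 + 3 = 39; next = 38
base 6: 38 = 6^2 + 2; at 7: 7^2 + 2 = 51; next = 50
base 7: 50 = 7^2 + 1; at 8: 8^2 + 1 = 65; next = 64
base 8: 64 = 8^2; at 9: 9^2 = 81; next = 80
base 9: 80 = 8·9 + 8; at 10: 8·10 + 8 = 88; next = 87
base 10: 87 = 8·10 + 7; at 11: 8·11 + 7 = 95; next = 94
base 11: 94 = 8·11 + 6; at 12: 8·12 + 6 = 102; next = 101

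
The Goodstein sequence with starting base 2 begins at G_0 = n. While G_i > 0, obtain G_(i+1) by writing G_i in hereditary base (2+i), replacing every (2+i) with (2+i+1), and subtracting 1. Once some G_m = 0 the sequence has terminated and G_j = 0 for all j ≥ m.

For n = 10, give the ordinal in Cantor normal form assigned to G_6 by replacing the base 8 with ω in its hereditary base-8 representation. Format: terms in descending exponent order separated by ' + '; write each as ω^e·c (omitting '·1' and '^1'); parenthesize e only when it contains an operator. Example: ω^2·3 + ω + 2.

10 —HB2→ 2^(2 + 1) + 2 —bump→ 3^(3 + 1) + 3 = 84 —(−1)→ 83
83 —HB3→ 3^(3 + 1) + 2 —bump→ 4^(4 + 1) + 2 = 1026 —(−1)→ 1025
1025 —HB4→ 4^(4 + 1) + 1 —bump→ 5^(5 + 1) + 1 = 15626 —(−1)→ 15625
15625 —HB5→ 5^(5 + 1) —bump→ 6^(6 + 1) = 279936 —(−1)→ 279935
279935 —HB6→ 5·6^6 + 5·6^5 + 5·6^4 + 5·6^3 + 5·6^2 + 5·6 + 5 —bump→ 5·7^7 + 5·7^5 + 5·7^4 + 5·7^3 + 5·7^2 + 5·7 + 5 = 4215755 —(−1)→ 4215754
4215754 —HB7→ 5·7^7 + 5·7^5 + 5·7^4 + 5·7^3 + 5·7^2 + 5·7 + 4 —bump→ 5·8^8 + 5·8^5 + 5·8^4 + 5·8^3 + 5·8^2 + 5·8 + 4 = 84073324 —(−1)→ 84073323
84073323 —HB8→ 5·8^8 + 5·8^5 + 5·8^4 + 5·8^3 + 5·8^2 + 5·8 + 3 —bump→ 5·9^9 + 5·9^5 + 5·9^4 + 5·9^3 + 5·9^2 + 5·9 + 3 = 1937434593 —(−1)→ 1937434592

ω^ω·5 + ω^5·5 + ω^4·5 + ω^3·5 + ω^2·5 + ω·5 + 3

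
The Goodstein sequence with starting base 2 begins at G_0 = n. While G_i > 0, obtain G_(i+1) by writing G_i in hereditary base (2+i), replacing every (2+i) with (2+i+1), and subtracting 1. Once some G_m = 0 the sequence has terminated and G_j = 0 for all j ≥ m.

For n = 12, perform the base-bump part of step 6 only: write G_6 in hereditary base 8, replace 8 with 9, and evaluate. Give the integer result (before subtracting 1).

3486784575

12 —HB2→ 2^(2 + 1) + 2^2 —bump→ 3^(3 + 1) + 3^3 = 108 —(−1)→ 107
107 —HB3→ 3^(3 + 1) + 2·3^2 + 2·3 + 2 —bump→ 4^(4 + 1) + 2·4^2 + 2·4 + 2 = 1066 —(−1)→ 1065
1065 —HB4→ 4^(4 + 1) + 2·4^2 + 2·4 + 1 —bump→ 5^(5 + 1) + 2·5^2 + 2·5 + 1 = 15686 —(−1)→ 15685
15685 —HB5→ 5^(5 + 1) + 2·5^2 + 2·5 —bump→ 6^(6 + 1) + 2·6^2 + 2·6 = 280020 —(−1)→ 280019
280019 —HB6→ 6^(6 + 1) + 2·6^2 + 6 + 5 —bump→ 7^(7 + 1) + 2·7^2 + 7 + 5 = 5764911 —(−1)→ 5764910
5764910 —HB7→ 7^(7 + 1) + 2·7^2 + 7 + 4 —bump→ 8^(8 + 1) + 2·8^2 + 8 + 4 = 134217868 —(−1)→ 134217867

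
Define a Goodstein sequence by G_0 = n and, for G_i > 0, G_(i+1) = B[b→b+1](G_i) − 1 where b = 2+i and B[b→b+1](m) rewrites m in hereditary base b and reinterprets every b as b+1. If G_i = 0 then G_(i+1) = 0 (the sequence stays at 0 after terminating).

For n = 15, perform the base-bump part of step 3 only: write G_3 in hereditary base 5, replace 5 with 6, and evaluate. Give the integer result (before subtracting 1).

[0] 15 ≡ 2^(2 + 1) + 2^2 + 2 + 1 (base 2). Lift 3: 112. −1: 111.
[1] 111 ≡ 3^(3 + 1) + 3^3 + 3 (base 3). Lift 4: 1284. −1: 1283.
[2] 1283 ≡ 4^(4 + 1) + 4^4 + 3 (base 4). Lift 5: 18753. −1: 18752.
[3] 18752 ≡ 5^(5 + 1) + 5^5 + 2 (base 5). Lift 6: 326594. −1: 326593.

326594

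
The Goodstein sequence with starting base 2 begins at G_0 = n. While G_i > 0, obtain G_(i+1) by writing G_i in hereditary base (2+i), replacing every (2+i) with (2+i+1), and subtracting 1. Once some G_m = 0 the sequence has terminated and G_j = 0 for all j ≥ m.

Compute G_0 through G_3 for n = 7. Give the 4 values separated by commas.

7, 30, 259, 3127

G_0 = 7. HB_2(7) = 2^2 + 2 + 1. Bump = 31. G_1 = 30.
G_1 = 30. HB_3(30) = 3^3 + 3. Bump = 260. G_2 = 259.
G_2 = 259. HB_4(259) = 4^4 + 3. Bump = 3128. G_3 = 3127.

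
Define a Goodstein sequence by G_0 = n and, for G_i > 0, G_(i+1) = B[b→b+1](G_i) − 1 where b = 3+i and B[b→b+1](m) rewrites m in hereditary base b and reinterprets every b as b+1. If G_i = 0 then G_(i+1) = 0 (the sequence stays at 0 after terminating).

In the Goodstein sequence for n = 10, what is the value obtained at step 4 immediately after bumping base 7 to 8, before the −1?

34

i=0: 10 = 3^2 + 1 (b=3); 3→4: 4^2 + 1 = 17; 17−1 = 16
i=1: 16 = 4^2 (b=4); 4→5: 5^2 = 25; 25−1 = 24
i=2: 24 = 4·5 + 4 (b=5); 5→6: 4·6 + 4 = 28; 28−1 = 27
i=3: 27 = 4·6 + 3 (b=6); 6→7: 4·7 + 3 = 31; 31−1 = 30
i=4: 30 = 4·7 + 2 (b=7); 7→8: 4·8 + 2 = 34; 34−1 = 33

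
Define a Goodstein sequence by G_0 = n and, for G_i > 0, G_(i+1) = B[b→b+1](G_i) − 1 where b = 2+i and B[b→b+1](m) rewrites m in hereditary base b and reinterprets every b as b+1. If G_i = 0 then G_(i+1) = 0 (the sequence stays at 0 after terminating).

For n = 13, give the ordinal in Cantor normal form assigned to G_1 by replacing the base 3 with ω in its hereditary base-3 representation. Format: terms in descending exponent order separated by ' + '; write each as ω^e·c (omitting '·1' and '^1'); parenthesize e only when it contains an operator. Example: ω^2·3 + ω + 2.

G_0 = 13. HB_2(13) = 2^(2 + 1) + 2^2 + 1. Bump = 109. G_1 = 108.
G_1 = 108. HB_3(108) = 3^(3 + 1) + 3^3. Bump = 1280. G_2 = 1279.

ω^(ω + 1) + ω^ω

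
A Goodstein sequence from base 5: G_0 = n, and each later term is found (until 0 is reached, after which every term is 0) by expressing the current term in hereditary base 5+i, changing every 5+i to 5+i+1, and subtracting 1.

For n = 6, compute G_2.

G_0=6  [base 5] 5 + 1  →[5↦6]→  6 + 1 = 7  −1 ⇒ G_1=6
G_1=6  [base 6] 6  →[6↦7]→  7 = 7  −1 ⇒ G_2=6
G_2=6  [base 7] 6  →[7↦8]→  6 = 6  −1 ⇒ G_3=5

6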